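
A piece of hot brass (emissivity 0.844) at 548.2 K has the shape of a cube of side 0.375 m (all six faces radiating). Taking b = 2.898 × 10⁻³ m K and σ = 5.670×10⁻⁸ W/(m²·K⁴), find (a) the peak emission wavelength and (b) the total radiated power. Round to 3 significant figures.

λ_max ≈ 5.29 μm; P ≈ 3.65×10³ W

(a) λ_max = b/T = 2.898×10⁻³/548.2 = 5.286×10⁻⁶ m = 5.29 μm.
Area A = 6s² = 6×(0.375 m)² = 0.84375 m².
(b) P = εσAT⁴ = 0.844×5.670×10⁻⁸×0.84375×(548.2)⁴ = 3.65×10³ W.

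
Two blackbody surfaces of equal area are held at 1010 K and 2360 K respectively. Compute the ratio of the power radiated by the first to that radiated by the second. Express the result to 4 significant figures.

P₁/P₂ ≈ 0.03355

With equal areas, P₁/P₂ = (T₁/T₂)⁴ = (1010/2360)⁴ = 0.03355.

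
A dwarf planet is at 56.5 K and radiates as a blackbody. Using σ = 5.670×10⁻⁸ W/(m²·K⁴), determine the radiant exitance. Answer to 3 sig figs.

Stefan–Boltzmann: I = σT⁴ = 5.670×10⁻⁸ × (56.5)⁴ = 0.578 W/m².

I ≈ 0.578 W/m²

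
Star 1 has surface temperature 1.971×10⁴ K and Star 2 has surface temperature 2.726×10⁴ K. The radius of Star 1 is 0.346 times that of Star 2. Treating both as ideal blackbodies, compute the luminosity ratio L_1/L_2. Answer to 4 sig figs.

L_1/L_2 ≈ 0.03272

L ∝ R²T⁴, so L_1/L_2 = (R_1/R_2)²(T_1/T_2)⁴ = (0.346)² × (1.971×10⁴/2.726×10⁴)⁴ = 0.119716 × 0.273302 = 0.03272.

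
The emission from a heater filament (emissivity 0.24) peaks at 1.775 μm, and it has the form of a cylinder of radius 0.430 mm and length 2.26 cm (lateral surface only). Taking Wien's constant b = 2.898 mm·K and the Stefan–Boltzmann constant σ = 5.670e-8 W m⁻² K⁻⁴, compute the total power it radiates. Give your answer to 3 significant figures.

P ≈ 5.90 W

Wien's law: T = b/λ_max = 2.898×10⁻³/1.775×10⁻⁶ = 1632.68 K.
Lateral area A = 2πrL = 2π×4.30×10⁻⁴×0.0226 = 6.10600×10⁻⁵ m².
Then P = εσAT⁴ = 0.24×5.670×10⁻⁸×6.10600×10⁻⁵×(1632.68)⁴ = 5.90 W.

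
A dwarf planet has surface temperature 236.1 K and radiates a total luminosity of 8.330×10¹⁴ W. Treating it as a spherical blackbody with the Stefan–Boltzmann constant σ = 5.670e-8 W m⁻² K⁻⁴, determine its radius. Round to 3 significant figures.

R ≈ 6.13×10⁵ m

L = 4πR²σT⁴ ⇒ R = √(L/(4πσT⁴)).
σT⁴ = 176.184 W/m², so R = √(8.330×10¹⁴/(4π×176.184)) = 6.13×10⁵ m.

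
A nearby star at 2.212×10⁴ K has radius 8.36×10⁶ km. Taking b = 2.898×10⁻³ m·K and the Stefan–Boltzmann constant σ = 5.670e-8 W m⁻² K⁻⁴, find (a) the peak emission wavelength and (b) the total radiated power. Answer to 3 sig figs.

λ_max ≈ 131 nm; P ≈ 1.19×10³¹ W

(a) λ_max = b/T = 2.898×10⁻³/2.212×10⁴ = 1.310×10⁻⁷ m = 131 nm.
Surface area A = 4πR² = 4π(8.36×10⁹ m)² = 8.78259×10²⁰ m².
(b) P = σAT⁴ = 5.670×10⁻⁸×8.78259×10²⁰×(2.212×10⁴)⁴ = 1.19×10³¹ W.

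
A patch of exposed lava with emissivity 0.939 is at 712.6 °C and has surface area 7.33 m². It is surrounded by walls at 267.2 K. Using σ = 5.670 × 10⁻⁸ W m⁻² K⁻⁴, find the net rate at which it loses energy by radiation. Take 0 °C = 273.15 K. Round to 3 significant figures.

T = 712.6 °C + 273.15 = 985.75 K.
Area A = 7.33 m².
Net radiated power P_net = εσA(T⁴ − T₀⁴) = 0.939×5.670×10⁻⁸×7.33×(985.75⁴ − 267.2⁴).
T⁴ − T₀⁴ = 9.44207×10¹¹ − 5.09737×10⁹ = 9.39110×10¹¹ K⁴, so P_net = 3.66×10⁵ W.

Net loss ≈ 3.66×10⁵ W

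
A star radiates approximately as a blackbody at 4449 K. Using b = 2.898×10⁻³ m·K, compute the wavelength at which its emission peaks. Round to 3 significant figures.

λ_max ≈ 651 nm

Wien's displacement law: λ_max = b/T = (2.898×10⁻³ m·K)/(4449 K) = 6.514×10⁻⁷ m.
That is 651 nm, in the visible range.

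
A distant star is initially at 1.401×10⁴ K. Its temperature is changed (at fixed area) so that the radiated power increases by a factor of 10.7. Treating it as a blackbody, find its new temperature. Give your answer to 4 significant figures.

P ∝ T⁴, so T₂/T₁ = (P₂/P₁)^(1/4) = (10.7)^(1/4) = 1.80861.
T₂ = 1.401×10⁴ × 1.80861 = 2.534×10⁴ K.

T₂ ≈ 2.534×10⁴ K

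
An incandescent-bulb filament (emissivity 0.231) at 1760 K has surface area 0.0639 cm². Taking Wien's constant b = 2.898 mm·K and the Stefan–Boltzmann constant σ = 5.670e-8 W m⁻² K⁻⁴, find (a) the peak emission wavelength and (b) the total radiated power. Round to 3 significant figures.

(a) λ_max = b/T = 2.898×10⁻³/1760 = 1.647×10⁻⁶ m = 1.65 μm.
Area A = 0.0639 cm² = 6.39×10⁻⁶ m².
(b) P = εσAT⁴ = 0.231×5.670×10⁻⁸×6.39×10⁻⁶×(1760)⁴ = 0.803 W.

λ_max ≈ 1.65 μm; P ≈ 0.803 W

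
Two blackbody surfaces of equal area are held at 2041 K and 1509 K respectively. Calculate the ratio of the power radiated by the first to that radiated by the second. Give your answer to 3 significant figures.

P₁/P₂ ≈ 3.35

With equal areas, P₁/P₂ = (T₁/T₂)⁴ = (2041/1509)⁴ = 3.35.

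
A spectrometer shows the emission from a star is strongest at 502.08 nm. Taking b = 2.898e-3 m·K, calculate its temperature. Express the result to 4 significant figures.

Wien's law gives T = b/λ_max = (2.898×10⁻³ m·K)/(5.0208×10⁻⁷ m) = 5772 K.

T ≈ 5772 K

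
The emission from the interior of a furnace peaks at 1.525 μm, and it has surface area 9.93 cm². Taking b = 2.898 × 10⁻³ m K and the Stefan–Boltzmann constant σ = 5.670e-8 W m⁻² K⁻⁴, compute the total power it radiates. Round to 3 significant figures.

Wien's law: T = b/λ_max = 2.898×10⁻³/1.525×10⁻⁶ = 1900.33 K.
Area A = 9.93 cm² = 9.93×10⁻⁴ m².
Then P = σAT⁴ = 5.670×10⁻⁸×9.93×10⁻⁴×(1900.33)⁴ = 734 W.

P ≈ 734 W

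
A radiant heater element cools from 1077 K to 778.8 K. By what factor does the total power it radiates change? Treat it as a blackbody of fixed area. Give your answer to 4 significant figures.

P₂/P₁ ≈ 0.2734

P ∝ T⁴, so P₂/P₁ = (T₂/T₁)⁴ = (778.8/1077)⁴ = (0.723120)⁴ = 0.2734.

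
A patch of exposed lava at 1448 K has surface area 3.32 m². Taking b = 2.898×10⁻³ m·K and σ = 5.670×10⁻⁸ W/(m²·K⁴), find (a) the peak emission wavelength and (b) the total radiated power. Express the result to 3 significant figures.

(a) λ_max = b/T = 2.898×10⁻³/1448 = 2.001×10⁻⁶ m = 2.00×10³ nm.
Area A = 3.32 m².
(b) P = σAT⁴ = 5.670×10⁻⁸×3.32×(1448)⁴ = 8.28×10⁵ W.

λ_max ≈ 2.00×10³ nm; P ≈ 8.28×10⁵ W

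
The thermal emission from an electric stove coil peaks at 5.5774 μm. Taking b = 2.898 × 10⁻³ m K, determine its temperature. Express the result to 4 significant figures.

Wien's law gives T = b/λ_max = (2.898×10⁻³ m·K)/(5.5774×10⁻⁶ m) = 519.6 K.

T ≈ 519.6 K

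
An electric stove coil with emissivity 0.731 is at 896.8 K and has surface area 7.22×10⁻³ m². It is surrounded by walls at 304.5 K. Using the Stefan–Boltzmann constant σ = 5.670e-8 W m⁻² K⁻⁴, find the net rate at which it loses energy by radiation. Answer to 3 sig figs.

Net loss ≈ 191 W

Area A = 7.22×10⁻³ m².
Net radiated power P_net = εσA(T⁴ − T₀⁴) = 0.731×5.670×10⁻⁸×7.22×10⁻³×(896.8⁴ − 304.5⁴).
T⁴ − T₀⁴ = 6.46818×10¹¹ − 8.59704×10⁹ = 6.38221×10¹¹ K⁴, so P_net = 191 W.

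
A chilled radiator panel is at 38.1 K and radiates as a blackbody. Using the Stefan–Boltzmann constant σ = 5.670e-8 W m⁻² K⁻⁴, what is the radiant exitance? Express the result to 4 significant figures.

Stefan–Boltzmann: I = σT⁴ = 5.670×10⁻⁸ × (38.1)⁴ = 0.1195 W/m².

I ≈ 0.1195 W/m²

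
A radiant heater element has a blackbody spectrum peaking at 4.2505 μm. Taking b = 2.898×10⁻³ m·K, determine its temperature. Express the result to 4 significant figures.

T ≈ 681.8 K

Wien's law gives T = b/λ_max = (2.898×10⁻³ m·K)/(4.2505×10⁻⁶ m) = 681.8 K.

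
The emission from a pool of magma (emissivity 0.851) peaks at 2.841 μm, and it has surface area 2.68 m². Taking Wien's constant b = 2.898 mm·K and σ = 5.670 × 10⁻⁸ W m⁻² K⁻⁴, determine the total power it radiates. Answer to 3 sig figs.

Wien's law: T = b/λ_max = 2.898×10⁻³/2.841×10⁻⁶ = 1020.06 K.
Area A = 2.68 m².
Then P = εσAT⁴ = 0.851×5.670×10⁻⁸×2.68×(1020.06)⁴ = 1.40×10⁵ W.

P ≈ 1.40×10⁵ W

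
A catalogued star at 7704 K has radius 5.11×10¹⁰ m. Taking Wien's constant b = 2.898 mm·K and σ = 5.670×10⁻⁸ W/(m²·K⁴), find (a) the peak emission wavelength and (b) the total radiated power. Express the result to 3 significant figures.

(a) λ_max = b/T = 2.898×10⁻³/7704 = 3.762×10⁻⁷ m = 0.376 μm.
Surface area A = 4πR² = 4π(5.11×10¹⁰ m)² = 3.28134×10²² m².
(b) P = σAT⁴ = 5.670×10⁻⁸×3.28134×10²²×(7704)⁴ = 6.55×10³⁰ W.

λ_max ≈ 0.376 μm; P ≈ 6.55×10³⁰ W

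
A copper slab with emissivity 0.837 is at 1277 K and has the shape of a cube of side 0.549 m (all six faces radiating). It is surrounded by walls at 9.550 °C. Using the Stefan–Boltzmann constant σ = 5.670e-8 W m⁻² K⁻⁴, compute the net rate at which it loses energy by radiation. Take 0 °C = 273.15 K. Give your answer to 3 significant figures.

Net loss ≈ 2.28×10⁵ W

Surroundings: T = 9.550 °C + 273.15 = 282.700 K.
Area A = 6s² = 6×(0.549 m)² = 1.80841 m².
Net radiated power P_net = εσA(T⁴ − T₀⁴) = 0.837×5.670×10⁻⁸×1.80841×(1277⁴ − 282.700⁴).
T⁴ − T₀⁴ = 2.65928×10¹² − 6.38709×10⁹ = 2.65289×10¹² K⁴, so P_net = 2.28×10⁵ W.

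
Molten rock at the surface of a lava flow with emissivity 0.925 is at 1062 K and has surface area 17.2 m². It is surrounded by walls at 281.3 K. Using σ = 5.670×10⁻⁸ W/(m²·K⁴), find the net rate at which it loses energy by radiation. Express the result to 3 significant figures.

Area A = 17.2 m².
Net radiated power P_net = εσA(T⁴ − T₀⁴) = 0.925×5.670×10⁻⁸×17.2×(1062⁴ − 281.3⁴).
T⁴ − T₀⁴ = 1.27203×10¹² − 6.26151×10⁹ = 1.26577×10¹² K⁴, so P_net = 1.14×10⁶ W.

Net loss ≈ 1.14×10⁶ W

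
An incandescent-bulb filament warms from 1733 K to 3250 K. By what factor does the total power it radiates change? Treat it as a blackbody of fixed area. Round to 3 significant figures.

P₂/P₁ ≈ 12.4

P ∝ T⁴, so P₂/P₁ = (T₂/T₁)⁴ = (3250/1733)⁴ = (1.87536)⁴ = 12.4.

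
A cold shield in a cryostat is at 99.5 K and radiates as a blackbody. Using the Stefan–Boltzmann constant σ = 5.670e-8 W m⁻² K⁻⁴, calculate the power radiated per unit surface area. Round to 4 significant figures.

Stefan–Boltzmann: I = σT⁴ = 5.670×10⁻⁸ × (99.5)⁴ = 5.557 W/m².

I ≈ 5.557 W/m²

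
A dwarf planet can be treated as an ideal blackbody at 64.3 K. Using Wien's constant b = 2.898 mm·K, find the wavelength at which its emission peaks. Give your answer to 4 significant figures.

Wien's displacement law: λ_max = b/T = (2.898×10⁻³ m·K)/(64.3 K) = 4.5070×10⁻⁵ m.
That is 45.07 μm, in the infrared range.

λ_max ≈ 45.07 μm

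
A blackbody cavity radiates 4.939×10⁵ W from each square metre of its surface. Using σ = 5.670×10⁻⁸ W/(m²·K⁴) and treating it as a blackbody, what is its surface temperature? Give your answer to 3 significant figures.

T ≈ 1.72×10³ K

I = σT⁴, so T = (I/σ)^(1/4) = (4.939×10⁵/(5.670×10⁻⁸))^(1/4) = 1.72×10³ K.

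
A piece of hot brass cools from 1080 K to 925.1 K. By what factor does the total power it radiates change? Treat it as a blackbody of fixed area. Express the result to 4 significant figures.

P ∝ T⁴, so P₂/P₁ = (T₂/T₁)⁴ = (925.1/1080)⁴ = (0.856574)⁴ = 0.5383.

P₂/P₁ ≈ 0.5383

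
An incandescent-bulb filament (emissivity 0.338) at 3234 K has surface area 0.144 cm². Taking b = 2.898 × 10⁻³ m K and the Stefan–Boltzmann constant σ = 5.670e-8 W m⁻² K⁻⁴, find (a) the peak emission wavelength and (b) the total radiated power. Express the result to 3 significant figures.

λ_max ≈ 896 nm; P ≈ 30.2 W

(a) λ_max = b/T = 2.898×10⁻³/3234 = 8.961×10⁻⁷ m = 896 nm.
Area A = 0.144 cm² = 1.44×10⁻⁵ m².
(b) P = εσAT⁴ = 0.338×5.670×10⁻⁸×1.44×10⁻⁵×(3234)⁴ = 30.2 W.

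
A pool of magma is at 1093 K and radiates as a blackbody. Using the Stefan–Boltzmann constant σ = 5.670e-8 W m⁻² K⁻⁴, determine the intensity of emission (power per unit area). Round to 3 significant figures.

Stefan–Boltzmann: I = σT⁴ = 5.670×10⁻⁸ × (1093)⁴ = 8.09×10⁴ W/m².

I ≈ 8.09×10⁴ W/m²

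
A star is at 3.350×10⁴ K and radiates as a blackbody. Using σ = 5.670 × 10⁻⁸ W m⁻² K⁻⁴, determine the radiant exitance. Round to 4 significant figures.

I ≈ 7.141×10¹⁰ W/m²

Stefan–Boltzmann: I = σT⁴ = 5.670×10⁻⁸ × (3.350×10⁴)⁴ = 7.141×10¹⁰ W/m².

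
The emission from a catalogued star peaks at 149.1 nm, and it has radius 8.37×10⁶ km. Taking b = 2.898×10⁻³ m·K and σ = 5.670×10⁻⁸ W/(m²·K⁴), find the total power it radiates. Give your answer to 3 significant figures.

P ≈ 7.12×10³⁰ W

Wien's law: T = b/λ_max = 2.898×10⁻³/1.491×10⁻⁷ = 19436.6 K.
Surface area A = 4πR² = 4π(8.37×10⁹ m)² = 8.80361×10²⁰ m².
Then P = σAT⁴ = 5.670×10⁻⁸×8.80361×10²⁰×(19436.6)⁴ = 7.12×10³⁰ W.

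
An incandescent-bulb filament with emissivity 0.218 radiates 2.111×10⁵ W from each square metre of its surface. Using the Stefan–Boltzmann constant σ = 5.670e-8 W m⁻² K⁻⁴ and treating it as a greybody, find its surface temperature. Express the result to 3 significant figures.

I = εσT⁴, so T = (I/εσ)^(1/4) = (2.111×10⁵/(0.218×5.670×10⁻⁸))^(1/4) = 2.03×10³ K.

T ≈ 2.03×10³ K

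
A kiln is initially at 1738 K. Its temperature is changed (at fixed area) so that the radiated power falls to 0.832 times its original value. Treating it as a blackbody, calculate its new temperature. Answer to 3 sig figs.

P ∝ T⁴, so T₂/T₁ = (P₂/P₁)^(1/4) = (0.832)^(1/4) = 0.955060.
T₂ = 1738 × 0.955060 = 1.66×10³ K.

T₂ ≈ 1.66×10³ K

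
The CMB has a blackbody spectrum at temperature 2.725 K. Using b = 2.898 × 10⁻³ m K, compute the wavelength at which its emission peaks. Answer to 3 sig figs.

Wien's displacement law: λ_max = b/T = (2.898×10⁻³ m·K)/(2.725 K) = 1.063×10⁻³ m.
That is 1.06×10⁻³ m, in the microwave range.

λ_max ≈ 1.06×10⁻³ m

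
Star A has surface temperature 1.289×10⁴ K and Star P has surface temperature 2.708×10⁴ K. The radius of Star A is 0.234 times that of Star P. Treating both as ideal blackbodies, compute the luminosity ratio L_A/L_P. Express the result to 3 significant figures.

L_A/L_P ≈ 2.81×10⁻³

L ∝ R²T⁴, so L_A/L_P = (R_A/R_P)²(T_A/T_P)⁴ = (0.234)² × (1.289×10⁴/2.708×10⁴)⁴ = 0.054756 × 0.0513354 = 2.81×10⁻³.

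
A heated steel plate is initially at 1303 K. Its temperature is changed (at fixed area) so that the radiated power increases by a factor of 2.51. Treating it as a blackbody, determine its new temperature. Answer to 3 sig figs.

T₂ ≈ 1.64×10³ K

P ∝ T⁴, so T₂/T₁ = (P₂/P₁)^(1/4) = (2.51)^(1/4) = 1.25869.
T₂ = 1303 × 1.25869 = 1.64×10³ K.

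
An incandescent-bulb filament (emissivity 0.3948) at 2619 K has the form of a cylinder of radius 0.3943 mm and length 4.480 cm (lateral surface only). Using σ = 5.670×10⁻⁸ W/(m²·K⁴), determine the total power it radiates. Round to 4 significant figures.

P ≈ 116.9 W

Lateral area A = 2πrL = 2π×3.943×10⁻⁴×0.04480 = 1.10990×10⁻⁴ m².
P = εσAT⁴ = 0.3948 × 5.670×10⁻⁸ × 1.10990×10⁻⁴ × (2619)⁴ = 116.9 W.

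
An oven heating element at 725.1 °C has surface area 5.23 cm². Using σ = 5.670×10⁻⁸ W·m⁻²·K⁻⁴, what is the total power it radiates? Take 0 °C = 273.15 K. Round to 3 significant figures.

T = 725.1 °C + 273.15 = 998.25 K.
Area A = 5.23 cm² = 5.23×10⁻⁴ m².
P = σAT⁴ = 5.670×10⁻⁸ × 5.23×10⁻⁴ × (998.25)⁴ = 29.4 W.

P ≈ 29.4 W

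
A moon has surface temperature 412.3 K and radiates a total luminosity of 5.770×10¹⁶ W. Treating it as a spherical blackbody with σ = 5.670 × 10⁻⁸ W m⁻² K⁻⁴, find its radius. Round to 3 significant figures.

L = 4πR²σT⁴ ⇒ R = √(L/(4πσT⁴)).
σT⁴ = 1638.46 W/m², so R = √(5.770×10¹⁶/(4π×1638.46)) = 1.67×10⁶ m.

R ≈ 1.67×10⁶ m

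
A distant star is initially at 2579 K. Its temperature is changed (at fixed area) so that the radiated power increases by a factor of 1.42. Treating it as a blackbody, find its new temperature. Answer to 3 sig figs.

T₂ ≈ 2.82×10³ K

P ∝ T⁴, so T₂/T₁ = (P₂/P₁)^(1/4) = (1.42)^(1/4) = 1.09162.
T₂ = 2579 × 1.09162 = 2.82×10³ K.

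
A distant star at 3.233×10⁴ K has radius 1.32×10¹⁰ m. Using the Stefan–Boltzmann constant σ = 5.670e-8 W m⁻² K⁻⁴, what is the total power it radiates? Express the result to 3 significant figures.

P ≈ 1.36×10³² W

Surface area A = 4πR² = 4π(1.32×10¹⁰ m)² = 2.18956×10²¹ m².
P = σAT⁴ = 5.670×10⁻⁸ × 2.18956×10²¹ × (3.233×10⁴)⁴ = 1.36×10³² W.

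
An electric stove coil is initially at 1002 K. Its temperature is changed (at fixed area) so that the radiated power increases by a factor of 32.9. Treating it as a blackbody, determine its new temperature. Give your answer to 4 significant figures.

P ∝ T⁴, so T₂/T₁ = (P₂/P₁)^(1/4) = (32.9)^(1/4) = 2.39496.
T₂ = 1002 × 2.39496 = 2400 K.

T₂ ≈ 2400 K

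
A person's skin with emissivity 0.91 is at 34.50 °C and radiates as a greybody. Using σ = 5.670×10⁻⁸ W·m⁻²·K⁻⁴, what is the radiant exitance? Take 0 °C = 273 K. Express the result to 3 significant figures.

I ≈ 461 W/m²

T = 34.50 °C + 273 = 307.50 K.
Stefan–Boltzmann: I = εσT⁴ = 0.91 × 5.670×10⁻⁸ × (307.50)⁴ = 461 W/m².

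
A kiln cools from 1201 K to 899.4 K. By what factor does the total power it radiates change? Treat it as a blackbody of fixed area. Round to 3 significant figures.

P ∝ T⁴, so P₂/P₁ = (T₂/T₁)⁴ = (899.4/1201)⁴ = (0.748876)⁴ = 0.315.

P₂/P₁ ≈ 0.315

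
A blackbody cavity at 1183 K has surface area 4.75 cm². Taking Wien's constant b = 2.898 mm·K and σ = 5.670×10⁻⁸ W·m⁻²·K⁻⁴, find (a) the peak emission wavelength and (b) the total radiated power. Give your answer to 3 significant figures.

λ_max ≈ 2.45 μm; P ≈ 52.7 W

(a) λ_max = b/T = 2.898×10⁻³/1183 = 2.450×10⁻⁶ m = 2.45 μm.
Area A = 4.75 cm² = 4.75×10⁻⁴ m².
(b) P = σAT⁴ = 5.670×10⁻⁸×4.75×10⁻⁴×(1183)⁴ = 52.7 W.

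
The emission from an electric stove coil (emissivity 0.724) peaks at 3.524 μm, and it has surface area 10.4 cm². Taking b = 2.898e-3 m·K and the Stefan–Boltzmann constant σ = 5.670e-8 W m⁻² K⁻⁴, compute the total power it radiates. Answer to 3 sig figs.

Wien's law: T = b/λ_max = 2.898×10⁻³/3.524×10⁻⁶ = 822.361 K.
Area A = 10.4 cm² = 1.04×10⁻³ m².
Then P = εσAT⁴ = 0.724×5.670×10⁻⁸×1.04×10⁻³×(822.361)⁴ = 19.5 W.

P ≈ 19.5 W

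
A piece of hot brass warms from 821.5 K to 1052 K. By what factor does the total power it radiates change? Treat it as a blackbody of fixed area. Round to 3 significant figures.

P₂/P₁ ≈ 2.69

P ∝ T⁴, so P₂/P₁ = (T₂/T₁)⁴ = (1052/821.5)⁴ = (1.28058)⁴ = 2.69.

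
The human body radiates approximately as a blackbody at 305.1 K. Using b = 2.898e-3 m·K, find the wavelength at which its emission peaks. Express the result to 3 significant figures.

Wien's displacement law: λ_max = b/T = (2.898×10⁻³ m·K)/(305.1 K) = 9.499×10⁻⁶ m.
That is 9.50 μm, in the infrared range.

λ_max ≈ 9.50 μm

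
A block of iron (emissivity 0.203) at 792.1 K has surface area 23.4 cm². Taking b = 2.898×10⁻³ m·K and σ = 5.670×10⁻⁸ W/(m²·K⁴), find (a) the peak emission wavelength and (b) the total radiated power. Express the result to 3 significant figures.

(a) λ_max = b/T = 2.898×10⁻³/792.1 = 3.659×10⁻⁶ m = 3.66 μm.
Area A = 23.4 cm² = 2.34×10⁻³ m².
(b) P = εσAT⁴ = 0.203×5.670×10⁻⁸×2.34×10⁻³×(792.1)⁴ = 10.6 W.

λ_max ≈ 3.66 μm; P ≈ 10.6 W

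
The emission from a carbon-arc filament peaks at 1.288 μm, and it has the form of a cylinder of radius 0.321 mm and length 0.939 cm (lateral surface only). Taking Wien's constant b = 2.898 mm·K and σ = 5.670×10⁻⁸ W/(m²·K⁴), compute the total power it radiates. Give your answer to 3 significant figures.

P ≈ 27.5 W

Wien's law: T = b/λ_max = 2.898×10⁻³/1.288×10⁻⁶ = 2250.00 K.
Lateral area A = 2πrL = 2π×3.21×10⁻⁴×9.39×10⁻³ = 1.89387×10⁻⁵ m².
Then P = σAT⁴ = 5.670×10⁻⁸×1.89387×10⁻⁵×(2250.00)⁴ = 27.5 W.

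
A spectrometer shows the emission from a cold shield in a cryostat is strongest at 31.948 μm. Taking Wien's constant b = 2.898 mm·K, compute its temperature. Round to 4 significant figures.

T ≈ 90.71 K

Wien's law gives T = b/λ_max = (2.898×10⁻³ m·K)/(3.1948×10⁻⁵ m) = 90.71 K.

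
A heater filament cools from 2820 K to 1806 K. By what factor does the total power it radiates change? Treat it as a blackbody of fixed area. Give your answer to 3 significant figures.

P ∝ T⁴, so P₂/P₁ = (T₂/T₁)⁴ = (1806/2820)⁴ = (0.640426)⁴ = 0.168.

P₂/P₁ ≈ 0.168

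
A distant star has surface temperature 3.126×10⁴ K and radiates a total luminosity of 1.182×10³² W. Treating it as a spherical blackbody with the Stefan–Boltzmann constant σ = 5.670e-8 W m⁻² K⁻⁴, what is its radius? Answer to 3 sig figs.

R ≈ 1.32×10¹⁰ m

L = 4πR²σT⁴ ⇒ R = √(L/(4πσT⁴)).
σT⁴ = 5.41426×10¹⁰ W/m², so R = √(1.182×10³²/(4π×5.41426×10¹⁰)) = 1.32×10¹⁰ m.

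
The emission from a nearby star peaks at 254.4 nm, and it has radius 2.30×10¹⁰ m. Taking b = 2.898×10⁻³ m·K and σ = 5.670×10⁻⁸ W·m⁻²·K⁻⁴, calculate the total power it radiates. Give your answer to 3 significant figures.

Wien's law: T = b/λ_max = 2.898×10⁻³/2.544×10⁻⁷ = 11391.5 K.
Surface area A = 4πR² = 4π(2.30×10¹⁰ m)² = 6.64761×10²¹ m².
Then P = σAT⁴ = 5.670×10⁻⁸×6.64761×10²¹×(11391.5)⁴ = 6.35×10³⁰ W.

P ≈ 6.35×10³⁰ W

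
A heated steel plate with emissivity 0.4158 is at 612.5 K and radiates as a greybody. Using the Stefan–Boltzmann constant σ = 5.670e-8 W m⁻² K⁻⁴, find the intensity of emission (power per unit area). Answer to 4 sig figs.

I ≈ 3318 W/m²

Stefan–Boltzmann: I = εσT⁴ = 0.4158 × 5.670×10⁻⁸ × (612.5)⁴ = 3318 W/m².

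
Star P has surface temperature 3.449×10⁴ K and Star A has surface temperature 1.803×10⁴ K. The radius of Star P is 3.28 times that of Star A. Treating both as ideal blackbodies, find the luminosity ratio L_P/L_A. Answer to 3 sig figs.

L_P/L_A ≈ 144

L ∝ R²T⁴, so L_P/L_A = (R_P/R_A)²(T_P/T_A)⁴ = (3.28)² × (3.449×10⁴/1.803×10⁴)⁴ = 10.7584 × 13.3903 = 144.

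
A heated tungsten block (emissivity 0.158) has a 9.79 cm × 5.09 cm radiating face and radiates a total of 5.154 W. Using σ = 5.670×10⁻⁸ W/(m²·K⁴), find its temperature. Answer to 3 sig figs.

Area A = 0.0979 × 0.0509 = 4.98311×10⁻³ m².
P = εσAT⁴ ⇒ T = (P/(εσA))^(1/4) = (5.154/(0.158×5.670×10⁻⁸×4.98311×10⁻³))^(1/4) = 583 K.

T ≈ 583 K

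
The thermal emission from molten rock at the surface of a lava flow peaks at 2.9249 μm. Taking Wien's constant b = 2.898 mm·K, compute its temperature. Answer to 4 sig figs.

Wien's law gives T = b/λ_max = (2.898×10⁻³ m·K)/(2.9249×10⁻⁶ m) = 990.8 K.

T ≈ 990.8 K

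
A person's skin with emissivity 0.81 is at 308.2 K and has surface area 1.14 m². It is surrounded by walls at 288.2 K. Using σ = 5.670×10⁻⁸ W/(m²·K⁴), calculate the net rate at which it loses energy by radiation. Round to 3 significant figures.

Net loss ≈ 111 W

Area A = 1.14 m².
Net radiated power P_net = εσA(T⁴ − T₀⁴) = 0.81×5.670×10⁻⁸×1.14×(308.2⁴ − 288.2⁴).
T⁴ − T₀⁴ = 9.02258×10⁹ − 6.89884×10⁹ = 2.12374×10⁹ K⁴, so P_net = 111 W.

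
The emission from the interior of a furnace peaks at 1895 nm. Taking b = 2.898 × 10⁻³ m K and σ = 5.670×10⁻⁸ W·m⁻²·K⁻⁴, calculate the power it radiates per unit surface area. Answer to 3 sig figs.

Wien's law: T = b/λ_max = 2.898×10⁻³/1.895×10⁻⁶ = 1529.29 K.
Then I = σT⁴ = 5.670×10⁻⁸×(1529.29)⁴ = 3.10×10⁵ W/m².

I ≈ 3.10×10⁵ W/m²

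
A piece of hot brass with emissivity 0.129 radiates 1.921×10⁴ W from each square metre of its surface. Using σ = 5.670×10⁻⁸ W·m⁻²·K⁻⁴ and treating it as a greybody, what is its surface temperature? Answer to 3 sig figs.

T ≈ 1.27×10³ K

I = εσT⁴, so T = (I/εσ)^(1/4) = (1.921×10⁴/(0.129×5.670×10⁻⁸))^(1/4) = 1.27×10³ K.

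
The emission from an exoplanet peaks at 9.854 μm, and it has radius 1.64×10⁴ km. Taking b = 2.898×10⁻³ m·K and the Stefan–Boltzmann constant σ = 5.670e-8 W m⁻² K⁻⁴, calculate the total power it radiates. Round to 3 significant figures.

Wien's law: T = b/λ_max = 2.898×10⁻³/9.854×10⁻⁶ = 294.094 K.
Surface area A = 4πR² = 4π(1.64×10⁷ m)² = 3.37985×10¹⁵ m².
Then P = σAT⁴ = 5.670×10⁻⁸×3.37985×10¹⁵×(294.094)⁴ = 1.43×10¹⁸ W.

P ≈ 1.43×10¹⁸ W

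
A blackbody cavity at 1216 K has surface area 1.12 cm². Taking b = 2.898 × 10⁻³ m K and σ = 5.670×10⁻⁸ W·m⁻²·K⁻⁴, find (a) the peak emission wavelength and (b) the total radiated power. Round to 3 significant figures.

λ_max ≈ 2.38×10³ nm; P ≈ 13.9 W

(a) λ_max = b/T = 2.898×10⁻³/1216 = 2.383×10⁻⁶ m = 2.38×10³ nm.
Area A = 1.12 cm² = 1.12×10⁻⁴ m².
(b) P = σAT⁴ = 5.670×10⁻⁸×1.12×10⁻⁴×(1216)⁴ = 13.9 W.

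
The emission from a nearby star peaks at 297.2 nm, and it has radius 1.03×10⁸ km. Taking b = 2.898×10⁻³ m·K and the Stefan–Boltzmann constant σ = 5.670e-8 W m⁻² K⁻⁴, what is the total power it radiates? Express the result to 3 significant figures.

Wien's law: T = b/λ_max = 2.898×10⁻³/2.972×10⁻⁷ = 9751.01 K.
Surface area A = 4πR² = 4π(1.03×10¹¹ m)² = 1.33317×10²³ m².
Then P = σAT⁴ = 5.670×10⁻⁸×1.33317×10²³×(9751.01)⁴ = 6.83×10³¹ W.

P ≈ 6.83×10³¹ W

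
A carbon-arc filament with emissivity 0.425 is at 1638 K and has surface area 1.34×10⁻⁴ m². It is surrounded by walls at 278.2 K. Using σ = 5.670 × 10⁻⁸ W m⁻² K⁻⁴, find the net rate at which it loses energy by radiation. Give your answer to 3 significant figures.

Area A = 1.34×10⁻⁴ m².
Net radiated power P_net = εσA(T⁴ − T₀⁴) = 0.425×5.670×10⁻⁸×1.34×10⁻⁴×(1638⁴ − 278.2⁴).
T⁴ − T₀⁴ = 7.19873×10¹² − 5.99002×10⁹ = 7.19274×10¹² K⁴, so P_net = 23.2 W.

Net loss ≈ 23.2 W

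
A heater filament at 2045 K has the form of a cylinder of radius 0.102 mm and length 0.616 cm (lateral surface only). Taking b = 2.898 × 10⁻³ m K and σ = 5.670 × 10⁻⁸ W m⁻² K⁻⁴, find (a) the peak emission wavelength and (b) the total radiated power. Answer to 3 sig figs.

λ_max ≈ 1.42×10³ nm; P ≈ 3.91 W

(a) λ_max = b/T = 2.898×10⁻³/2045 = 1.417×10⁻⁶ m = 1.42×10³ nm.
Lateral area A = 2πrL = 2π×1.02×10⁻⁴×6.16×10⁻³ = 3.94785×10⁻⁶ m².
(b) P = σAT⁴ = 5.670×10⁻⁸×3.94785×10⁻⁶×(2045)⁴ = 3.91 W.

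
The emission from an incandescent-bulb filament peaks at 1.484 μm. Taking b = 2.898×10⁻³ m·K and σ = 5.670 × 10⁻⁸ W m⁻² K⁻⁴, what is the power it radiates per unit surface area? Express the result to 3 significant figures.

I ≈ 8.25×10⁵ W/m²

Wien's law: T = b/λ_max = 2.898×10⁻³/1.484×10⁻⁶ = 1952.83 K.
Then I = σT⁴ = 5.670×10⁻⁸×(1952.83)⁴ = 8.25×10⁵ W/m².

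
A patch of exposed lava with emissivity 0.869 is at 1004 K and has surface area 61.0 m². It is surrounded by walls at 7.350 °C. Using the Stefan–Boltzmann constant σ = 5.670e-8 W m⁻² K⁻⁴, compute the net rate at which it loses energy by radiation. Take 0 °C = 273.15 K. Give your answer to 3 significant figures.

Net loss ≈ 3.04×10⁶ W

Surroundings: T = 7.350 °C + 273.15 = 280.500 K.
Area A = 61.0 m².
Net radiated power P_net = εσA(T⁴ − T₀⁴) = 0.869×5.670×10⁻⁸×61.0×(1004⁴ − 280.500⁴).
T⁴ − T₀⁴ = 1.01610×10¹² − 6.19058×10⁹ = 1.00991×10¹² K⁴, so P_net = 3.04×10⁶ W.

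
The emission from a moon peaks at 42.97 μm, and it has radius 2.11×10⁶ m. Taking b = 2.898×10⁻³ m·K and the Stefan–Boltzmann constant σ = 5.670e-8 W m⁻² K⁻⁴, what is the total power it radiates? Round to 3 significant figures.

P ≈ 6.56×10¹³ W

Wien's law: T = b/λ_max = 2.898×10⁻³/4.297×10⁻⁵ = 67.4424 K.
Surface area A = 4πR² = 4π(2.11×10⁶ m)² = 5.59467×10¹³ m².
Then P = σAT⁴ = 5.670×10⁻⁸×5.59467×10¹³×(67.4424)⁴ = 6.56×10¹³ W.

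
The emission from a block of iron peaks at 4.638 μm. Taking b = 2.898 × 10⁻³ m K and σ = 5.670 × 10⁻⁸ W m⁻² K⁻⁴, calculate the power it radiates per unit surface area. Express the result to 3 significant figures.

Wien's law: T = b/λ_max = 2.898×10⁻³/4.638×10⁻⁶ = 624.838 K.
Then I = σT⁴ = 5.670×10⁻⁸×(624.838)⁴ = 8.64×10³ W/m².

I ≈ 8.64×10³ W/m²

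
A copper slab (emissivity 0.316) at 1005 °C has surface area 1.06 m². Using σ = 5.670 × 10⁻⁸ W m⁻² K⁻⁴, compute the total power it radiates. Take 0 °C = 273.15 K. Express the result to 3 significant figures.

T = 1005 °C + 273.15 = 1278.15 K.
Area A = 1.06 m².
P = εσAT⁴ = 0.316 × 5.670×10⁻⁸ × 1.06 × (1278.15)⁴ = 5.07×10⁴ W.

P ≈ 5.07×10⁴ W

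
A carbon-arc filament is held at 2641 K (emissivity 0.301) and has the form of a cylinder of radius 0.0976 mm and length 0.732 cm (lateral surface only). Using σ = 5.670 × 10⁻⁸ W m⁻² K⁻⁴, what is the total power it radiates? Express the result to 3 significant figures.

P ≈ 3.73 W

Lateral area A = 2πrL = 2π×9.76×10⁻⁵×7.32×10⁻³ = 4.48891×10⁻⁶ m².
P = εσAT⁴ = 0.301 × 5.670×10⁻⁸ × 4.48891×10⁻⁶ × (2641)⁴ = 3.73 W.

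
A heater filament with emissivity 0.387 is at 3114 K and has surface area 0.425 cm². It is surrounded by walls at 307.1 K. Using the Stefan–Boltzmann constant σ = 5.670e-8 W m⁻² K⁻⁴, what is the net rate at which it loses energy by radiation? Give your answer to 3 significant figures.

Net loss ≈ 87.7 W

Area A = 0.425 cm² = 4.25×10⁻⁵ m².
Net radiated power P_net = εσA(T⁴ − T₀⁴) = 0.387×5.670×10⁻⁸×4.25×10⁻⁵×(3114⁴ − 307.1⁴).
T⁴ − T₀⁴ = 9.40317×10¹³ − 8.89445×10⁹ = 9.40228×10¹³ K⁴, so P_net = 87.7 W.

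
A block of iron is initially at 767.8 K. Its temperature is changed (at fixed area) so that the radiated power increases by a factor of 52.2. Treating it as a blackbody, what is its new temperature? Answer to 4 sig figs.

P ∝ T⁴, so T₂/T₁ = (P₂/P₁)^(1/4) = (52.2)^(1/4) = 2.68793.
T₂ = 767.8 × 2.68793 = 2064 K.

T₂ ≈ 2064 K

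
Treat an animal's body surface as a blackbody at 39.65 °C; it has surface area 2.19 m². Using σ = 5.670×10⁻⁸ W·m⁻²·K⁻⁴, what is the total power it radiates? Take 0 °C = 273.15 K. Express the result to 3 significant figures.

P ≈ 1.19×10³ W

T = 39.65 °C + 273.15 = 312.80 K.
Area A = 2.19 m².
P = σAT⁴ = 5.670×10⁻⁸ × 2.19 × (312.80)⁴ = 1.19×10³ W.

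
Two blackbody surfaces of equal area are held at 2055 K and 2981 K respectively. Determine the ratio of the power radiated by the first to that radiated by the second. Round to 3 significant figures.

P₁/P₂ ≈ 0.226

With equal areas, P₁/P₂ = (T₁/T₂)⁴ = (2055/2981)⁴ = 0.226.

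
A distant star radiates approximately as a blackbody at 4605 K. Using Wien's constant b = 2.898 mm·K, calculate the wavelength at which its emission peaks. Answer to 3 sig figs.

λ_max ≈ 0.629 μm

Wien's displacement law: λ_max = b/T = (2.898×10⁻³ m·K)/(4605 K) = 6.293×10⁻⁷ m.
That is 0.629 μm, in the visible range.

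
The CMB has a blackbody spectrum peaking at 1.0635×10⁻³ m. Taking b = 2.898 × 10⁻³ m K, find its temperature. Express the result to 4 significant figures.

T ≈ 2.725 K

Wien's law gives T = b/λ_max = (2.898×10⁻³ m·K)/(1.0635×10⁻³ m) = 2.725 K.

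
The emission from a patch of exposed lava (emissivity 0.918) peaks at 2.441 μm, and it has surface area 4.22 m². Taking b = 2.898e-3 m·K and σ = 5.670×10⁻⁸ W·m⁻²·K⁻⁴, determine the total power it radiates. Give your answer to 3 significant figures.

Wien's law: T = b/λ_max = 2.898×10⁻³/2.441×10⁻⁶ = 1187.22 K.
Area A = 4.22 m².
Then P = εσAT⁴ = 0.918×5.670×10⁻⁸×4.22×(1187.22)⁴ = 4.36×10⁵ W.

P ≈ 4.36×10⁵ W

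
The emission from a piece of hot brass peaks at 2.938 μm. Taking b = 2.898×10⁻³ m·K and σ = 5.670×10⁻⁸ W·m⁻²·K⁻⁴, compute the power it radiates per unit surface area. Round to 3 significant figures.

Wien's law: T = b/λ_max = 2.898×10⁻³/2.938×10⁻⁶ = 986.385 K.
Then I = σT⁴ = 5.670×10⁻⁸×(986.385)⁴ = 5.37×10⁴ W/m².

I ≈ 5.37×10⁴ W/m²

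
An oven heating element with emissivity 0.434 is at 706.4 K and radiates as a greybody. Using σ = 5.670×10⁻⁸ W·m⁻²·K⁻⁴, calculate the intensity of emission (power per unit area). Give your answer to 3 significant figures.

Stefan–Boltzmann: I = εσT⁴ = 0.434 × 5.670×10⁻⁸ × (706.4)⁴ = 6.13×10³ W/m².

I ≈ 6.13×10³ W/m²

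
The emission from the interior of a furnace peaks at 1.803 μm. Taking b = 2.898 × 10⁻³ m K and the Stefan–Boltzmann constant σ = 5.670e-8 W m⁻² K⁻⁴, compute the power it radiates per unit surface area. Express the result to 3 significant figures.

I ≈ 3.78×10⁵ W/m²

Wien's law: T = b/λ_max = 2.898×10⁻³/1.803×10⁻⁶ = 1607.32 K.
Then I = σT⁴ = 5.670×10⁻⁸×(1607.32)⁴ = 3.78×10⁵ W/m².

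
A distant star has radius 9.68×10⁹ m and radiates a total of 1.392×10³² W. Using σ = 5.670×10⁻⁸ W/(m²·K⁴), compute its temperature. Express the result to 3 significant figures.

T ≈ 3.80×10⁴ K

Surface area A = 4πR² = 4π(9.68×10⁹ m)² = 1.17750×10²¹ m².
P = σAT⁴ ⇒ T = (P/(σA))^(1/4) = (1.392×10³²/(5.670×10⁻⁸×1.17750×10²¹))^(1/4) = 3.80×10⁴ K.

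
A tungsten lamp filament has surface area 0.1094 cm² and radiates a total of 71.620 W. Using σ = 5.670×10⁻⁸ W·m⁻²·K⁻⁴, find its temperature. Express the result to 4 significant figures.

Area A = 0.1094 cm² = 1.094×10⁻⁵ m².
P = σAT⁴ ⇒ T = (P/(σA))^(1/4) = (71.620/(5.670×10⁻⁸×1.094×10⁻⁵))^(1/4) = 3278 K.

T ≈ 3278 K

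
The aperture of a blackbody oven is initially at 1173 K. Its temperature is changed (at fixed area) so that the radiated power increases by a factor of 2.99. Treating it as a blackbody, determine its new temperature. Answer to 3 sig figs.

P ∝ T⁴, so T₂/T₁ = (P₂/P₁)^(1/4) = (2.99)^(1/4) = 1.31498.
T₂ = 1173 × 1.31498 = 1.54×10³ K.

T₂ ≈ 1.54×10³ K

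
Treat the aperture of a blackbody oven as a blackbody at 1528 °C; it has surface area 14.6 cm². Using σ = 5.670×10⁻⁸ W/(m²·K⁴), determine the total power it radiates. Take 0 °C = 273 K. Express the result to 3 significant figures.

T = 1528 °C + 273 = 1801 K.
Area A = 14.6 cm² = 1.46×10⁻³ m².
P = σAT⁴ = 5.670×10⁻⁸ × 1.46×10⁻³ × (1801)⁴ = 871 W.

P ≈ 871 W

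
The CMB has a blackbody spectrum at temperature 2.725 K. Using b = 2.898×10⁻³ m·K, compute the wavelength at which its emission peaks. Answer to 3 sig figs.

λ_max ≈ 1.06 mm

Wien's displacement law: λ_max = b/T = (2.898×10⁻³ m·K)/(2.725 K) = 1.063×10⁻³ m.
That is 1.06 mm, in the microwave range.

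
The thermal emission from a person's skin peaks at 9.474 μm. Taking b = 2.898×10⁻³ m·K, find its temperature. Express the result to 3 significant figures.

T ≈ 306 K

Wien's law gives T = b/λ_max = (2.898×10⁻³ m·K)/(9.474×10⁻⁶ m) = 306 K.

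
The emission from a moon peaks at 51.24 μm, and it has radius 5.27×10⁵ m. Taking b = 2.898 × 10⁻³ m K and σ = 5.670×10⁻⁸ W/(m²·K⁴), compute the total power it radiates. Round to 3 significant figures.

P ≈ 2.02×10¹² W

Wien's law: T = b/λ_max = 2.898×10⁻³/5.124×10⁻⁵ = 56.5574 K.
Surface area A = 4πR² = 4π(5.27×10⁵ m)² = 3.49005×10¹² m².
Then P = σAT⁴ = 5.670×10⁻⁸×3.49005×10¹²×(56.5574)⁴ = 2.02×10¹² W.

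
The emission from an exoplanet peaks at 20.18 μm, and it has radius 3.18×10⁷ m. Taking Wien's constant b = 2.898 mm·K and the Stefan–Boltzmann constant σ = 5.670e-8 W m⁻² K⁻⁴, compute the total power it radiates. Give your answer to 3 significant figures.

Wien's law: T = b/λ_max = 2.898×10⁻³/2.018×10⁻⁵ = 143.608 K.
Surface area A = 4πR² = 4π(3.18×10⁷ m)² = 1.27076×10¹⁶ m².
Then P = σAT⁴ = 5.670×10⁻⁸×1.27076×10¹⁶×(143.608)⁴ = 3.06×10¹⁷ W.

P ≈ 3.06×10¹⁷ W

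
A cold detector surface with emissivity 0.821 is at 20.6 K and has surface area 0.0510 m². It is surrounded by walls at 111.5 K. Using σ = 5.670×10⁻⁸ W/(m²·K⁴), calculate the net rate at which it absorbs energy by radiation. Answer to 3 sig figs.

Net gain ≈ 0.367 W

Area A = 0.0510 m².
Net radiated power P_net = εσA(T⁴ − T₀⁴) = 0.821×5.670×10⁻⁸×0.0510×(20.6⁴ − 111.5⁴).
T⁴ − T₀⁴ = 1.80081×10⁵ − 1.54561×10⁸ = -1.54381×10⁸ K⁴, so P_net = -0.367 W — negative, meaning a net gain of 0.367 W.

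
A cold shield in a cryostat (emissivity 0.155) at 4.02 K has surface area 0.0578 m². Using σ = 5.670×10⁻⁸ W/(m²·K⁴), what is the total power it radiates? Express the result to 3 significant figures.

P ≈ 1.33×10⁻⁷ W

Area A = 0.0578 m².
P = εσAT⁴ = 0.155 × 5.670×10⁻⁸ × 0.0578 × (4.02)⁴ = 1.33×10⁻⁷ W.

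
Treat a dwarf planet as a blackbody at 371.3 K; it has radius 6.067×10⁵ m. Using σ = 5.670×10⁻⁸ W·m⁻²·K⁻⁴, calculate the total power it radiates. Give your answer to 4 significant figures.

Surface area A = 4πR² = 4π(6.067×10⁵ m)² = 4.62549×10¹² m².
P = σAT⁴ = 5.670×10⁻⁸ × 4.62549×10¹² × (371.3)⁴ = 4.985×10¹⁵ W.

P ≈ 4.985×10¹⁵ W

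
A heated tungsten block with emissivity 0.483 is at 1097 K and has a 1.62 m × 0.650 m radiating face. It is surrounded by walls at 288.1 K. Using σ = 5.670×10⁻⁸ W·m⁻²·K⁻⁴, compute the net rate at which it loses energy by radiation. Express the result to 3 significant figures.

Area A = 1.62 × 0.650 = 1.053 m².
Net radiated power P_net = εσA(T⁴ − T₀⁴) = 0.483×5.670×10⁻⁸×1.053×(1097⁴ − 288.1⁴).
T⁴ − T₀⁴ = 1.44819×10¹² − 6.88927×10⁹ = 1.44130×10¹² K⁴, so P_net = 4.16×10⁴ W.

Net loss ≈ 4.16×10⁴ W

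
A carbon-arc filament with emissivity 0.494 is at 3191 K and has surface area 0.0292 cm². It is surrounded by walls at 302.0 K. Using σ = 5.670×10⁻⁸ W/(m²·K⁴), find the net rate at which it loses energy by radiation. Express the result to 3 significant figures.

Area A = 0.0292 cm² = 2.92×10⁻⁶ m².
Net radiated power P_net = εσA(T⁴ − T₀⁴) = 0.494×5.670×10⁻⁸×2.92×10⁻⁶×(3191⁴ − 302.0⁴).
T⁴ − T₀⁴ = 1.03683×10¹⁴ − 8.31817×10⁹ = 1.03675×10¹⁴ K⁴, so P_net = 8.48 W.

Net loss ≈ 8.48 W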